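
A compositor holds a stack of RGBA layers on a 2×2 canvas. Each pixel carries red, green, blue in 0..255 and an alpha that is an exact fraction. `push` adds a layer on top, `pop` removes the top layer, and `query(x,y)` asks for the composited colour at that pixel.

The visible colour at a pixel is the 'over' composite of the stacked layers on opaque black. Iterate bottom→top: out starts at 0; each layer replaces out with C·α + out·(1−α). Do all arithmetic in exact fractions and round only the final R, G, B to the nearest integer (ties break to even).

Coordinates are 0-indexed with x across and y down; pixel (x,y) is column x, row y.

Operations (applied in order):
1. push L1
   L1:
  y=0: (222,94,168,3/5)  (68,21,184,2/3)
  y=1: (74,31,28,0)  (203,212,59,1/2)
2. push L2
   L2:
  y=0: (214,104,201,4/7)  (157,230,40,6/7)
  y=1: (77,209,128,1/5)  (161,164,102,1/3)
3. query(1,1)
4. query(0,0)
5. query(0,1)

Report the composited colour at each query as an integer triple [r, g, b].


(1,1) stack=L1,L2; from [0,0,0]:
L1 α=1/2: [203/2, 106, 59/2]
L2 α=1/3: [364/3, 376/3, 161/3]
rounded: [121, 125, 54]

query (0,0) [L1,L2] — begin 0,0,0
after L1 α=3/5: [666/5, 282/5, 504/5]
after L2 α=4/7: [6278/35, 418/5, 5532/35]
= [179, 84, 158]

at x=0,y=1 over L1,L2:
+L1 (α=0) → [0, 0, 0]
+L2 (α=1/5) → [77/5, 209/5, 128/5]
= [15, 42, 26]


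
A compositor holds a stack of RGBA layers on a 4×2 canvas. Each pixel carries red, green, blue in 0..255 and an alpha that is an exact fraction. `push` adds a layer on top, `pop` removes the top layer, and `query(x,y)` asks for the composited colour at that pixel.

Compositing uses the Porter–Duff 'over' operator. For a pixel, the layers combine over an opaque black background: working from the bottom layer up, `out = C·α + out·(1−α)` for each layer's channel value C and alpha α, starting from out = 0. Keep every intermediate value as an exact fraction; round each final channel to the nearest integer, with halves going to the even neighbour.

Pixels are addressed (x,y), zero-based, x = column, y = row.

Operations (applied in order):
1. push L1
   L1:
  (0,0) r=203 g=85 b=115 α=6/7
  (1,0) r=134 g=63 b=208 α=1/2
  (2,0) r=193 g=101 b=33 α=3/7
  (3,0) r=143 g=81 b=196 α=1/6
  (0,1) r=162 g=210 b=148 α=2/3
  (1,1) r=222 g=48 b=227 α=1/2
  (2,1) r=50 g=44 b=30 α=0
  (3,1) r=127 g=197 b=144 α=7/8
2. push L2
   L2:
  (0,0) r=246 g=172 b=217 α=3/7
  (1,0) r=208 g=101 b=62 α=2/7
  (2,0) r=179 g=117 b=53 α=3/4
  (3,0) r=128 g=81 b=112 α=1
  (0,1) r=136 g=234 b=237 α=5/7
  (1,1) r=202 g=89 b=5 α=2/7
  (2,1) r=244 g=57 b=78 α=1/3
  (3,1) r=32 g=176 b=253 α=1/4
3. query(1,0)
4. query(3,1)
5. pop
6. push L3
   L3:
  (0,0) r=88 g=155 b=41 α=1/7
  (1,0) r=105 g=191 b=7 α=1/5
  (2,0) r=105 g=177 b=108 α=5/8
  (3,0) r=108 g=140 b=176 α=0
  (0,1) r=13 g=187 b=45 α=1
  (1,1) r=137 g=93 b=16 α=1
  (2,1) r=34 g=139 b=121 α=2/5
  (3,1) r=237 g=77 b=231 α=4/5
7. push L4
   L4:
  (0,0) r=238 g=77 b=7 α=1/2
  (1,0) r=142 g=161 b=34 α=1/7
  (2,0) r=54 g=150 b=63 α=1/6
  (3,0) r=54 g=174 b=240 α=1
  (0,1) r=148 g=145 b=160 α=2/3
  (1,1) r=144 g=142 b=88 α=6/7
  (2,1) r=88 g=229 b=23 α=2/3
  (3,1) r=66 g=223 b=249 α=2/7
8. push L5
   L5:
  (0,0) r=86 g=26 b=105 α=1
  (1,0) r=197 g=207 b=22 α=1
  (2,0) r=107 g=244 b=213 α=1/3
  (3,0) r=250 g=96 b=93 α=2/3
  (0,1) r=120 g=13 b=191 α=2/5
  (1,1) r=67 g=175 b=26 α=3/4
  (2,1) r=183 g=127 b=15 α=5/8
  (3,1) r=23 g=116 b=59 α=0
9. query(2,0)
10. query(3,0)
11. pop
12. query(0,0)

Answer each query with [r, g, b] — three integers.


at x=1,y=0 over L1,L2:
after L1 α=1/2: [67, 63/2, 104]
after L2 α=2/7: [751/7, 719/14, 92]
= [107, 51, 92]

query (3,1) [L1,L2] — begin 0,0,0
after L1 α=7/8: [889/8, 1379/8, 126]
after L2 α=1/4: [2923/32, 5545/32, 631/4]
= [91, 173, 158]

query (2,0) [L1,L3,L4,L5] — begin 0,0,0
after L1 α=3/7: [579/7, 303/7, 99/7]
after L3 α=5/8: [1353/14, 888/7, 4077/56]
after L4 α=1/6: [2507/28, 915/7, 7971/112]
after L5 α=1/3: [1335/14, 3538/21, 6633/56]
rounded: [95, 168, 118]

at x=3,y=0 over L1,L3,L4,L5:
L1 α=1/6: [143/6, 27/2, 98/3]
L3 α=0: [143/6, 27/2, 98/3]
L4 α=1: [54, 174, 240]
L5 α=2/3: [554/3, 122, 142]
→ [185, 122, 142]

at x=0,y=0 over L1,L3,L4:
after L1 α=6/7: [174, 510/7, 690/7]
after L3 α=1/7: [1132/7, 4145/49, 4427/49]
after L4 α=1/2: [1399/7, 3959/49, 2385/49]
= [200, 81, 49]


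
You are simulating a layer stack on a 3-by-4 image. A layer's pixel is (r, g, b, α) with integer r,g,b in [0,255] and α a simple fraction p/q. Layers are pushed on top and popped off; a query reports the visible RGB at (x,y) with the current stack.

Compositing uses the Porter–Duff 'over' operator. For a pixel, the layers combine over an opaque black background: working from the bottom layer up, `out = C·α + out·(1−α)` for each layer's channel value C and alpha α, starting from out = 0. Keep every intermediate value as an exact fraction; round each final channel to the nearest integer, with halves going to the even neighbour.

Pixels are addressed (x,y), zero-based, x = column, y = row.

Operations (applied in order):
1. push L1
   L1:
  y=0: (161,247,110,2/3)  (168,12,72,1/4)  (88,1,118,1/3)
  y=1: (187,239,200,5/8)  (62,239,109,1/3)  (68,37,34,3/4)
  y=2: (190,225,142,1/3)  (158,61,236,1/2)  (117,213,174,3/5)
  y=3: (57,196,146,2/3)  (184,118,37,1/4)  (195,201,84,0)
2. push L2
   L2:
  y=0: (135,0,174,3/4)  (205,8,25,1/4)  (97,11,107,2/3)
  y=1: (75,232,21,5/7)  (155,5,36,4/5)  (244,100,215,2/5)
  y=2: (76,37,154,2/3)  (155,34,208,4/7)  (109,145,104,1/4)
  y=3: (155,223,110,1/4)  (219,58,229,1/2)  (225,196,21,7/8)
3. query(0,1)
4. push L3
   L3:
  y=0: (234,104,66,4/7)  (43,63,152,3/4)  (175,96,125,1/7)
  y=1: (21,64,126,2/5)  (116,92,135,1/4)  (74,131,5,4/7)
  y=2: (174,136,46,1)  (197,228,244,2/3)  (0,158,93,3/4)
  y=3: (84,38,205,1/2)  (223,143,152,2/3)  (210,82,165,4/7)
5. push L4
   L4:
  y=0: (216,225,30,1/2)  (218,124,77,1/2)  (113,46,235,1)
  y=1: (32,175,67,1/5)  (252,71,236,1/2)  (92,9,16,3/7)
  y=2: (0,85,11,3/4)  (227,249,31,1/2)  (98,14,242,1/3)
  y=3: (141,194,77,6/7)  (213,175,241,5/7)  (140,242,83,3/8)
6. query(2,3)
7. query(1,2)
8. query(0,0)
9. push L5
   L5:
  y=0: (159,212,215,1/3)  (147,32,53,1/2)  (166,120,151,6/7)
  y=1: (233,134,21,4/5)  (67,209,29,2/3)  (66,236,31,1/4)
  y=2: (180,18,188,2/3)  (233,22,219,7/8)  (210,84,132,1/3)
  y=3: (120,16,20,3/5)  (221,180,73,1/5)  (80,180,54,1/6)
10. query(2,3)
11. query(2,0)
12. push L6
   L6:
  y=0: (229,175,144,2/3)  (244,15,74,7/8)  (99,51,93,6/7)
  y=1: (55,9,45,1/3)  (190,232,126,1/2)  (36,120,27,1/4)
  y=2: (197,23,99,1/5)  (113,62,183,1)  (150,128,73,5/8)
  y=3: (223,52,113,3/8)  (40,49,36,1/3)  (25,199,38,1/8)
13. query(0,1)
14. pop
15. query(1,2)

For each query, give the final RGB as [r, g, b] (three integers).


query (0,1) [L1,L2] — begin 0,0,0
L1 α=5/8: [935/8, 1195/8, 125]
L2 α=5/7: [2435/28, 5835/28, 355/7]
→ [87, 208, 51]

(2,3) stack=L1,L2,L3,L4; from [0,0,0]:
L1 α=0: [0, 0, 0]
L2 α=7/8: [1575/8, 343/2, 147/8]
L3 α=4/7: [1635/8, 1685/14, 5721/56]
L4 α=3/8: [11535/64, 18589/112, 42549/448]
= [180, 166, 95]

query (1,2) [L1,L2,L3,L4] — begin 0,0,0
after L1 α=1/2: [79, 61/2, 118]
after L2 α=4/7: [857/7, 65/2, 1186/7]
after L3 α=2/3: [1205/7, 977/6, 1534/7]
after L4 α=1/2: [1397/7, 2471/12, 1751/14]
rounded: [200, 206, 125]

at x=0,y=0 over L1,L2,L3,L4:
L1 α=2/3: [322/3, 494/3, 220/3]
L2 α=3/4: [1537/12, 247/6, 893/6]
L3 α=4/7: [5281/28, 1079/14, 203/2]
L4 α=1/2: [11329/56, 4229/28, 263/4]
= [202, 151, 66]

query (2,3) [L1,L2,L3,L4,L5] — begin 0,0,0
+L1 (α=0) → [0, 0, 0]
+L2 (α=7/8) → [1575/8, 343/2, 147/8]
+L3 (α=4/7) → [1635/8, 1685/14, 5721/56]
+L4 (α=3/8) → [11535/64, 18589/112, 42549/448]
+L5 (α=1/6) → [62795/384, 113105/672, 78979/896]
→ [164, 168, 88]

at x=2,y=0 over L1,L2,L3,L4,L5:
after L1 α=1/3: [88/3, 1/3, 118/3]
after L2 α=2/3: [670/9, 67/9, 760/9]
after L3 α=1/7: [1865/21, 422/21, 1895/21]
after L4 α=1: [113, 46, 235]
after L5 α=6/7: [1109/7, 766/7, 163]
→ [158, 109, 163]

query (0,1) [L1,L2,L3,L4,L5,L6] — begin 0,0,0
+L1 (α=5/8) → [935/8, 1195/8, 125]
+L2 (α=5/7) → [2435/28, 5835/28, 355/7]
+L3 (α=2/5) → [8481/140, 21089/140, 2829/35]
+L4 (α=1/5) → [9601/175, 27214/175, 13661/175]
+L5 (α=4/5) → [172701/875, 121014/875, 28361/875]
+L6 (α=1/3) → [393527/2625, 83301/875, 96097/2625]
= [150, 95, 37]

(1,2) stack=L1,L2,L3,L4,L5; from [0,0,0]:
after L1 α=1/2: [79, 61/2, 118]
after L2 α=4/7: [857/7, 65/2, 1186/7]
after L3 α=2/3: [1205/7, 977/6, 1534/7]
after L4 α=1/2: [1397/7, 2471/12, 1751/14]
after L5 α=7/8: [6407/28, 4319/96, 23213/112]
rounded: [229, 45, 207]


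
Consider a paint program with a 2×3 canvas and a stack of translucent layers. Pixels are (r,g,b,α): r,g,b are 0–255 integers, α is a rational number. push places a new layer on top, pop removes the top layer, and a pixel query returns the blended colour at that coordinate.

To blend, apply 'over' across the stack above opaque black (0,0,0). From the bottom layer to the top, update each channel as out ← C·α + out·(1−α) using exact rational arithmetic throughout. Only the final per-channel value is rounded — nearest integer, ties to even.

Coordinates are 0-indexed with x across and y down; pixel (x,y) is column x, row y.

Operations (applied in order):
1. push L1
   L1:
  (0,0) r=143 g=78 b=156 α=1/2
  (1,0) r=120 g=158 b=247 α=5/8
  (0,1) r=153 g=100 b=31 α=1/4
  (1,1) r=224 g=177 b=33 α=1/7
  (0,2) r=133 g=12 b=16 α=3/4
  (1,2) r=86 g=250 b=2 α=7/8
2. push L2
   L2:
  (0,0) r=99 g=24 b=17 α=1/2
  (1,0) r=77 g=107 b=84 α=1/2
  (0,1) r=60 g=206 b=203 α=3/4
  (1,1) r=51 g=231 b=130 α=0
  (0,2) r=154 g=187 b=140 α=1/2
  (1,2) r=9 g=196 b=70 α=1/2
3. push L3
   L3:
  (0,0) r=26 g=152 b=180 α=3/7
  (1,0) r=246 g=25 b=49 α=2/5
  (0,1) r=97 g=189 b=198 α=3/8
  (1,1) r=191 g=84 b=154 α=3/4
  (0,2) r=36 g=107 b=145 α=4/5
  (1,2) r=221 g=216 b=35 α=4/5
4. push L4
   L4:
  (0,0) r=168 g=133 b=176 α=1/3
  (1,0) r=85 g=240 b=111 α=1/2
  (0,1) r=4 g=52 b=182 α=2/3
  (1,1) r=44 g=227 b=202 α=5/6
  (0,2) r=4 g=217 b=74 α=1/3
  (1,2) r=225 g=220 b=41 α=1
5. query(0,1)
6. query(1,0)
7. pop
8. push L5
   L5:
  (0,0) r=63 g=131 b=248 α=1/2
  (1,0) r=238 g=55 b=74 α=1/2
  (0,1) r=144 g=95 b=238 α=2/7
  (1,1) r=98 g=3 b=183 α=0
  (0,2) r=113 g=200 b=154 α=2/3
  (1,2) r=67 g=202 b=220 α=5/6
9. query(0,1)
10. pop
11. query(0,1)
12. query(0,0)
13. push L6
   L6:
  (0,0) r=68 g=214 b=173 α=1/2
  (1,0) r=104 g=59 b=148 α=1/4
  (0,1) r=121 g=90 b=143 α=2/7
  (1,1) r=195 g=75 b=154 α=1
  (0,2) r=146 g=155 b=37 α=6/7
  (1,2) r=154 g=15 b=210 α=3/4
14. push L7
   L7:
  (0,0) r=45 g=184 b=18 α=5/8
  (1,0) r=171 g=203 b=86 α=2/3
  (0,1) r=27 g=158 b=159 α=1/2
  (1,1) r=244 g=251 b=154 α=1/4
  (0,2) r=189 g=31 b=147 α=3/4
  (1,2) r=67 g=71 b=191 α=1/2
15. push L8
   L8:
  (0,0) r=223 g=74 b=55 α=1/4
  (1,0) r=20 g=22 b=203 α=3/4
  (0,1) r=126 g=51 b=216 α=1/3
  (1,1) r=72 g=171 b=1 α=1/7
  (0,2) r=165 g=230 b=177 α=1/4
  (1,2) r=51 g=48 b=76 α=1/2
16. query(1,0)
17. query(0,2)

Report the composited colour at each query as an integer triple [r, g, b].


(0,1) stack=L1,L2,L3,L4; from [0,0,0]:
after L1 α=1/4: [153/4, 25, 31/4]
after L2 α=3/4: [873/16, 643/4, 2467/16]
after L3 α=3/8: [9021/128, 5483/32, 21839/128]
after L4 α=2/3: [10045/384, 2937/32, 68431/384]
→ [26, 92, 178]

at x=1,y=0 over L1,L2,L3,L4:
after L1 α=5/8: [75, 395/4, 1235/8]
after L2 α=1/2: [76, 823/8, 1907/16]
after L3 α=2/5: [144, 2869/40, 7289/80]
after L4 α=1/2: [229/2, 12469/80, 16169/160]
rounded: [114, 156, 101]

at x=0,y=1 over L1,L2,L3,L5:
after L1 α=1/4: [153/4, 25, 31/4]
after L2 α=3/4: [873/16, 643/4, 2467/16]
after L3 α=3/8: [9021/128, 5483/32, 21839/128]
after L5 α=2/7: [81969/896, 4785/32, 170123/896]
rounded: [91, 150, 190]

(0,1) stack=L1,L2,L3; from [0,0,0]:
+L1 (α=1/4) → [153/4, 25, 31/4]
+L2 (α=3/4) → [873/16, 643/4, 2467/16]
+L3 (α=3/8) → [9021/128, 5483/32, 21839/128]
= [70, 171, 171]

(0,0) stack=L1,L2,L3; from [0,0,0]:
L1 α=1/2: [143/2, 39, 78]
L2 α=1/2: [341/4, 63/2, 95/2]
L3 α=3/7: [419/7, 582/7, 730/7]
→ [60, 83, 104]

at x=1,y=0 over L1,L2,L3,L6,L7,L8:
L1 α=5/8: [75, 395/4, 1235/8]
L2 α=1/2: [76, 823/8, 1907/16]
L3 α=2/5: [144, 2869/40, 7289/80]
L6 α=1/4: [134, 10967/160, 33707/320]
L7 α=2/3: [476/3, 25309/160, 88747/960]
L8 α=3/4: [164/3, 35869/640, 673387/3840]
= [55, 56, 175]

at x=0,y=2 over L1,L2,L3,L6,L7,L8:
after L1 α=3/4: [399/4, 9, 12]
after L2 α=1/2: [1015/8, 98, 76]
after L3 α=4/5: [2167/40, 526/5, 656/5]
after L6 α=6/7: [37207/280, 5176/35, 1766/35]
after L7 α=3/4: [195967/1120, 8431/140, 17201/140]
after L8 α=1/4: [772701/4480, 57493/560, 76383/560]
= [172, 103, 136]


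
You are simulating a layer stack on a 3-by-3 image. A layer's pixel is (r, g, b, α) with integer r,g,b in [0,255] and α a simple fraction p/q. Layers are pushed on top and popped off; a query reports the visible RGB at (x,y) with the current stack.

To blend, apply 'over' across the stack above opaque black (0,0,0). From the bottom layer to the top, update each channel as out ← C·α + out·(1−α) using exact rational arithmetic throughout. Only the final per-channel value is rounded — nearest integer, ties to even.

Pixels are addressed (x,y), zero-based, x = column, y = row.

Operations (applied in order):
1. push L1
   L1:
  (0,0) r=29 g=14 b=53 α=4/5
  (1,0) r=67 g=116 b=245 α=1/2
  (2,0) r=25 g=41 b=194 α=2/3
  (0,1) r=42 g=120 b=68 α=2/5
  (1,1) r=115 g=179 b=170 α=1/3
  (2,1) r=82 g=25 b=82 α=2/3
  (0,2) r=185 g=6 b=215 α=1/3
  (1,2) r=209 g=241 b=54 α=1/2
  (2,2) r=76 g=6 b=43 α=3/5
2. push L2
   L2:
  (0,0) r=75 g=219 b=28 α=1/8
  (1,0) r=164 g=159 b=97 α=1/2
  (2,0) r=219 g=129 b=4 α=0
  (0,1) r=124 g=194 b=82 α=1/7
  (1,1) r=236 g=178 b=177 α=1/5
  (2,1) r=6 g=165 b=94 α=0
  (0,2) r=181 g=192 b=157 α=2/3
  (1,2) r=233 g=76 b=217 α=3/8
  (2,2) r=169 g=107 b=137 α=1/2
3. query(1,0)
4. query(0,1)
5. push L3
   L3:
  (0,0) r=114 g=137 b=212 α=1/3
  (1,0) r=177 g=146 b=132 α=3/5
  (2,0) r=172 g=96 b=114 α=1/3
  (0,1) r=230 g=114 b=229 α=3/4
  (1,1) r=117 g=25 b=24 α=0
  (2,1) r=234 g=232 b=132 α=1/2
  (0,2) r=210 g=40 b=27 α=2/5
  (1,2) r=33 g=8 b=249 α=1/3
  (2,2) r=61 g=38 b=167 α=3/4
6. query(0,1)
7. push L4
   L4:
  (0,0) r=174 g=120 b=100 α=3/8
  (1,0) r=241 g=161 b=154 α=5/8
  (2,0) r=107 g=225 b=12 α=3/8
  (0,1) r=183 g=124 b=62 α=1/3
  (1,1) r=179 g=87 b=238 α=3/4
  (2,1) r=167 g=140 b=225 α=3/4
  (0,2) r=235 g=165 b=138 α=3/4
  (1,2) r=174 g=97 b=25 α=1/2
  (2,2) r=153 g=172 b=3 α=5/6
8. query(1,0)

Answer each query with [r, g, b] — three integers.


(1,0) stack=L1,L2; from [0,0,0]:
L1 α=1/2: [67/2, 58, 245/2]
L2 α=1/2: [395/4, 217/2, 439/4]
= [99, 108, 110]

(0,1) stack=L1,L2; from [0,0,0]:
+L1 (α=2/5) → [84/5, 48, 136/5]
+L2 (α=1/7) → [1124/35, 482/7, 1226/35]
→ [32, 69, 35]

query (0,1) [L1,L2,L3] — begin 0,0,0
L1 α=2/5: [84/5, 48, 136/5]
L2 α=1/7: [1124/35, 482/7, 1226/35]
L3 α=3/4: [12637/70, 719/7, 25271/140]
rounded: [181, 103, 181]

query (1,0) [L1,L2,L3,L4] — begin 0,0,0
+L1 (α=1/2) → [67/2, 58, 245/2]
+L2 (α=1/2) → [395/4, 217/2, 439/4]
+L3 (α=3/5) → [1457/10, 131, 1231/10]
+L4 (α=5/8) → [16421/80, 599/4, 11393/80]
= [205, 150, 142]


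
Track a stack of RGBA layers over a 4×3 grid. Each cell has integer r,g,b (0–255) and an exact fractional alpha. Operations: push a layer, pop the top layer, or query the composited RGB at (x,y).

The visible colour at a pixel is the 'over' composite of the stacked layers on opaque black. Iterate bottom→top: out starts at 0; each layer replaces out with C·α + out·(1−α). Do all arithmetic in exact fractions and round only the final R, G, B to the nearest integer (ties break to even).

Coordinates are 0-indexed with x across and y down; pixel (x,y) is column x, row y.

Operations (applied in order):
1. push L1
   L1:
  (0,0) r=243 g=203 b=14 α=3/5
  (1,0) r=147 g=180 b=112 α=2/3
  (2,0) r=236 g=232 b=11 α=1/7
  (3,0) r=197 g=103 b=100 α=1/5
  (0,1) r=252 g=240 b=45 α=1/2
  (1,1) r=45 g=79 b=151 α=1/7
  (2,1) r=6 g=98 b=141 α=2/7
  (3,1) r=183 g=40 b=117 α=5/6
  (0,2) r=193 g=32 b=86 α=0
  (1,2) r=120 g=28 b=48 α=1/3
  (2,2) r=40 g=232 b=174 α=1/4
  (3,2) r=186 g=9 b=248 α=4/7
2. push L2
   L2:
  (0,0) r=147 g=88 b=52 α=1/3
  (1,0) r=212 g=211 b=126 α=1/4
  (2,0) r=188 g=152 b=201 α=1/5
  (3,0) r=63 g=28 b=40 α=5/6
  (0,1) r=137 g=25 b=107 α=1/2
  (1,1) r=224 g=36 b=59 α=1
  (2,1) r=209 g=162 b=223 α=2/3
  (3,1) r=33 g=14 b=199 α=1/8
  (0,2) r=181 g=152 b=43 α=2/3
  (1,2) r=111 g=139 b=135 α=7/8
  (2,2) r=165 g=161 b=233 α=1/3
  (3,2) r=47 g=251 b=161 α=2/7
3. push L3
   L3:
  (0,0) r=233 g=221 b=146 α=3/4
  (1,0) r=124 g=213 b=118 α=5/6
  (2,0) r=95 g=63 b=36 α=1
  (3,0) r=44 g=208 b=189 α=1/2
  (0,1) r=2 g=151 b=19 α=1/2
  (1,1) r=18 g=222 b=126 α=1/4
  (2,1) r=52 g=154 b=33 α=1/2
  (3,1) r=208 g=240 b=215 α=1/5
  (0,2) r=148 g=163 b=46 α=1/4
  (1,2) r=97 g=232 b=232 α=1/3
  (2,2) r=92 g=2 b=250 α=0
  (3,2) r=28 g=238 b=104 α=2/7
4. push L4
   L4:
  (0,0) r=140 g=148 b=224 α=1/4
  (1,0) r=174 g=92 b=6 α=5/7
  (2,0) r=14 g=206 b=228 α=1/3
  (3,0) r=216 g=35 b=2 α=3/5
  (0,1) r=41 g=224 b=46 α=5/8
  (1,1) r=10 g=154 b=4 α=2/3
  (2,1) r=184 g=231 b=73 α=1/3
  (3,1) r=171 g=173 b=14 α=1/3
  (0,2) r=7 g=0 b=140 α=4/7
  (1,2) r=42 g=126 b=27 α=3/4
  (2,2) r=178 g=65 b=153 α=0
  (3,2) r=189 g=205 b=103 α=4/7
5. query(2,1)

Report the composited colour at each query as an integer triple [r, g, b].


query (2,1) [L1,L2,L3,L4] — begin 0,0,0
L1 α=2/7: [12/7, 28, 282/7]
L2 α=2/3: [2938/21, 352/3, 3404/21]
L3 α=1/2: [2015/21, 407/3, 4097/42]
L4 α=1/3: [7894/63, 1507/9, 5630/63]
rounded: [125, 167, 89]


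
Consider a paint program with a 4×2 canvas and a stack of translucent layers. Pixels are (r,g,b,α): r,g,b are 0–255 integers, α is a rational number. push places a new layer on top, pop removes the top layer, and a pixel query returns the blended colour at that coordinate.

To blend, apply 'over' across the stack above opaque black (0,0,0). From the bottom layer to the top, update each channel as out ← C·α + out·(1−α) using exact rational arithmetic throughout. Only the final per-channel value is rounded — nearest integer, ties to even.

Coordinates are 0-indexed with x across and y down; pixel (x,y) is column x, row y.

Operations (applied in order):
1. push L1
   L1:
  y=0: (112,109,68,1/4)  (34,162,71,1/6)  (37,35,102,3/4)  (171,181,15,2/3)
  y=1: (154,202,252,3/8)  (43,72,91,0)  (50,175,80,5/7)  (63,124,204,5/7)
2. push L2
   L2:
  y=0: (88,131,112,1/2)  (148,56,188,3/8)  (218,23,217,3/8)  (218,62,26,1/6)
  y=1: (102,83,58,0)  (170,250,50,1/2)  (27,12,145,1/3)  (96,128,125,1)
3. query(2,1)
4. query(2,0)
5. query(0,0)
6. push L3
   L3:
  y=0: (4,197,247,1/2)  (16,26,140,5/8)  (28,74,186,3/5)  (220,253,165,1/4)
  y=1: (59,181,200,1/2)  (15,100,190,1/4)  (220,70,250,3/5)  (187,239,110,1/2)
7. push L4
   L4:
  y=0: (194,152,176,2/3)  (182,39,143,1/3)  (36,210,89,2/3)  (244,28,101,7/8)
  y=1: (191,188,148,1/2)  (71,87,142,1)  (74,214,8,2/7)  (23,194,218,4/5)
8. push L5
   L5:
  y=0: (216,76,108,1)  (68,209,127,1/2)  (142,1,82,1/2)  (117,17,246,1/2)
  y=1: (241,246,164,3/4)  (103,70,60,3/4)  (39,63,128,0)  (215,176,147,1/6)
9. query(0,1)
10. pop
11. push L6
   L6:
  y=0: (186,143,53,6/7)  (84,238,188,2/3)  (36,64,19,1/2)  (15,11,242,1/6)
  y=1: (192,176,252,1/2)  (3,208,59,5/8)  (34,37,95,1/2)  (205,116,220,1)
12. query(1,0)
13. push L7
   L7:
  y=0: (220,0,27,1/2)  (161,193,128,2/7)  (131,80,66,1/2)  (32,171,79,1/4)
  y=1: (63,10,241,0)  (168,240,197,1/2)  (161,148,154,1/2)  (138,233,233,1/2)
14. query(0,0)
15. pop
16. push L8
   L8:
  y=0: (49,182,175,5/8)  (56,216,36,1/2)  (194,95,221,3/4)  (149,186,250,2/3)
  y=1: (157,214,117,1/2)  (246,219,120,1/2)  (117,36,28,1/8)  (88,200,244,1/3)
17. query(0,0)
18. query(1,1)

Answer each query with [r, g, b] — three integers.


query (2,1) [L1,L2] — begin 0,0,0
after L1 α=5/7: [250/7, 125, 400/7]
after L2 α=1/3: [689/21, 262/3, 605/7]
= [33, 87, 86]

at x=2,y=0 over L1,L2:
+L1 (α=3/4) → [111/4, 105/4, 153/2]
+L2 (α=3/8) → [3171/32, 801/32, 2067/16]
= [99, 25, 129]

at x=0,y=0 over L1,L2:
+L1 (α=1/4) → [28, 109/4, 17]
+L2 (α=1/2) → [58, 633/8, 129/2]
= [58, 79, 64]

at x=0,y=1 over L1,L2,L3,L4,L5:
+L1 (α=3/8) → [231/4, 303/4, 189/2]
+L2 (α=0) → [231/4, 303/4, 189/2]
+L3 (α=1/2) → [467/8, 1027/8, 589/4]
+L4 (α=1/2) → [1995/16, 2531/16, 1181/8]
+L5 (α=3/4) → [13563/64, 14339/64, 5117/32]
rounded: [212, 224, 160]

(1,0) stack=L1,L2,L3,L4,L6; from [0,0,0]:
+L1 (α=1/6) → [17/3, 27, 71/6]
+L2 (α=3/8) → [1417/24, 303/8, 3739/48]
+L3 (α=5/8) → [2057/64, 1949/64, 14939/128]
+L4 (α=1/3) → [2627/32, 3197/96, 24091/192]
+L6 (α=2/3) → [8003/96, 48893/288, 96283/576]
→ [83, 170, 167]

(0,0) stack=L1,L2,L3,L4,L6,L7; from [0,0,0]:
L1 α=1/4: [28, 109/4, 17]
L2 α=1/2: [58, 633/8, 129/2]
L3 α=1/2: [31, 2209/16, 623/4]
L4 α=2/3: [419/3, 7073/48, 677/4]
L6 α=6/7: [3767/21, 48257/336, 1949/28]
L7 α=1/2: [8387/42, 48257/672, 2705/56]
= [200, 72, 48]

at x=0,y=0 over L1,L2,L3,L4,L6,L8:
after L1 α=1/4: [28, 109/4, 17]
after L2 α=1/2: [58, 633/8, 129/2]
after L3 α=1/2: [31, 2209/16, 623/4]
after L4 α=2/3: [419/3, 7073/48, 677/4]
after L6 α=6/7: [3767/21, 48257/336, 1949/28]
after L8 α=5/8: [2741/28, 150177/896, 30347/224]
rounded: [98, 168, 135]

at x=1,y=1 over L1,L2,L3,L4,L6,L8:
L1 α=0: [0, 0, 0]
L2 α=1/2: [85, 125, 25]
L3 α=1/4: [135/2, 475/4, 265/4]
L4 α=1: [71, 87, 142]
L6 α=5/8: [57/2, 1301/8, 721/8]
L8 α=1/2: [549/4, 3053/16, 1681/16]
= [137, 191, 105]


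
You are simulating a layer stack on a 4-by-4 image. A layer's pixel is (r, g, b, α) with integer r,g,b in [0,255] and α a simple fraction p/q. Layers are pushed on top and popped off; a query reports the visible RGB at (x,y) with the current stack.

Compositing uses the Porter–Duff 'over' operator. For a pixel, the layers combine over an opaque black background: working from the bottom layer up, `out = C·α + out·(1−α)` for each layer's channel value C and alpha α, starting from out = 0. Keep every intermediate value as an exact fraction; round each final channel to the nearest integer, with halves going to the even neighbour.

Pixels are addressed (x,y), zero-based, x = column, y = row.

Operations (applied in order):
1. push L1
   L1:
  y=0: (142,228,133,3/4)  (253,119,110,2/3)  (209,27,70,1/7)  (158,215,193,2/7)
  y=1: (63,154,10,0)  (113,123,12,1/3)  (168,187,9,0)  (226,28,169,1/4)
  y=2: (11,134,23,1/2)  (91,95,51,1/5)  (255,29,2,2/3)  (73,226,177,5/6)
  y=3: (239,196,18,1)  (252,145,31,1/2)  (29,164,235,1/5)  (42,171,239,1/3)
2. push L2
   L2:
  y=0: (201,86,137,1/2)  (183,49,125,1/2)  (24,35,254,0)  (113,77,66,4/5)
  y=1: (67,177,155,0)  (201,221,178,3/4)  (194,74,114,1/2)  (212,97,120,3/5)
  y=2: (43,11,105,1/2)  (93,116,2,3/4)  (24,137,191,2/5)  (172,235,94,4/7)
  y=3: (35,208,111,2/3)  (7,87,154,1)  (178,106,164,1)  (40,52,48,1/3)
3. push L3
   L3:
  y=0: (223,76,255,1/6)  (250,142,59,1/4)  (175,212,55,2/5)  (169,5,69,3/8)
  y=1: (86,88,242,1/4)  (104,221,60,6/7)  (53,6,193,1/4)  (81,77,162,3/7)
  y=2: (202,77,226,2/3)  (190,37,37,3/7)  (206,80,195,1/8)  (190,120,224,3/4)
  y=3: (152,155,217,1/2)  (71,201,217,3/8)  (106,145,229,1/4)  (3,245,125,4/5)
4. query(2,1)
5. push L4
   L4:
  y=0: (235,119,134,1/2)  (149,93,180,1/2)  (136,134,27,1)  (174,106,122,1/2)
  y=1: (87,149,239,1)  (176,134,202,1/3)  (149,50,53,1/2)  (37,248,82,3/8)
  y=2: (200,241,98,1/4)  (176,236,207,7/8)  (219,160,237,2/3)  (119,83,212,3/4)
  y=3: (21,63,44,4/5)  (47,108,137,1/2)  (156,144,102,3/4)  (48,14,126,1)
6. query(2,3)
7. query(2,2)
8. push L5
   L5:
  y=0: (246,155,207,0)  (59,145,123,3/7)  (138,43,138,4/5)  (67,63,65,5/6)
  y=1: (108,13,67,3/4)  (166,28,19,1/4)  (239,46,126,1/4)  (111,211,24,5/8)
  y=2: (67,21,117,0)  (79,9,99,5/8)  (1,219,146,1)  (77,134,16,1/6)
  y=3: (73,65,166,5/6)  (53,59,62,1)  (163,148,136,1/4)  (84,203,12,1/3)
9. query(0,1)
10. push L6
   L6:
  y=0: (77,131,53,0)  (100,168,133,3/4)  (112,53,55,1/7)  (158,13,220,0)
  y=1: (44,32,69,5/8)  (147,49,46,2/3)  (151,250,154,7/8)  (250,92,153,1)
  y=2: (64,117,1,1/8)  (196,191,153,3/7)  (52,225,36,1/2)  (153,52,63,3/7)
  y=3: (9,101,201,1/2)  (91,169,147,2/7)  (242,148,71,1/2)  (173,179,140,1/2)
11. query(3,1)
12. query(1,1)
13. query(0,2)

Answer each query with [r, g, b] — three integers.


(2,1) stack=L1,L2,L3; from [0,0,0]:
L1 α=0: [0, 0, 0]
L2 α=1/2: [97, 37, 57]
L3 α=1/4: [86, 117/4, 91]
→ [86, 29, 91]

at x=2,y=3 over L1,L2,L3,L4:
L1 α=1/5: [29/5, 164/5, 47]
L2 α=1: [178, 106, 164]
L3 α=1/4: [160, 463/4, 721/4]
L4 α=3/4: [157, 2191/16, 1945/16]
= [157, 137, 122]

at x=2,y=2 over L1,L2,L3,L4:
+L1 (α=2/3) → [170, 58/3, 4/3]
+L2 (α=2/5) → [558/5, 332/5, 386/5]
+L3 (α=1/8) → [617/5, 681/10, 3677/40]
+L4 (α=2/3) → [2807/15, 3881/30, 22637/120]
= [187, 129, 189]

(0,1) stack=L1,L2,L3,L4,L5; from [0,0,0]:
after L1 α=0: [0, 0, 0]
after L2 α=0: [0, 0, 0]
after L3 α=1/4: [43/2, 22, 121/2]
after L4 α=1: [87, 149, 239]
after L5 α=3/4: [411/4, 47, 110]
rounded: [103, 47, 110]

(3,1) stack=L1,L2,L3,L4,L5,L6; from [0,0,0]:
after L1 α=1/4: [113/2, 7, 169/4]
after L2 α=3/5: [749/5, 61, 889/10]
after L3 α=3/7: [4211/35, 475/7, 4208/35]
after L4 α=3/8: [1247/14, 7583/56, 2965/28]
after L5 α=5/8: [11511/112, 81829/448, 12255/224]
after L6 α=1: [250, 92, 153]
→ [250, 92, 153]

at x=1,y=1 over L1,L2,L3,L4,L5,L6:
+L1 (α=1/3) → [113/3, 41, 4]
+L2 (α=3/4) → [961/6, 176, 269/2]
+L3 (α=6/7) → [4705/42, 1502/7, 989/14]
+L4 (α=1/3) → [8401/63, 1314/7, 801/7]
+L5 (α=1/4) → [11887/84, 2069/14, 634/7]
+L6 (α=2/3) → [36583/252, 1147/14, 426/7]
= [145, 82, 61]

(0,2) stack=L1,L2,L3,L4,L5,L6; from [0,0,0]:
L1 α=1/2: [11/2, 67, 23/2]
L2 α=1/2: [97/4, 39, 233/4]
L3 α=2/3: [571/4, 193/3, 2041/12]
L4 α=1/4: [2513/16, 217/2, 2433/16]
L5 α=0: [2513/16, 217/2, 2433/16]
L6 α=1/8: [18615/128, 1753/16, 17047/128]
rounded: [145, 110, 133]


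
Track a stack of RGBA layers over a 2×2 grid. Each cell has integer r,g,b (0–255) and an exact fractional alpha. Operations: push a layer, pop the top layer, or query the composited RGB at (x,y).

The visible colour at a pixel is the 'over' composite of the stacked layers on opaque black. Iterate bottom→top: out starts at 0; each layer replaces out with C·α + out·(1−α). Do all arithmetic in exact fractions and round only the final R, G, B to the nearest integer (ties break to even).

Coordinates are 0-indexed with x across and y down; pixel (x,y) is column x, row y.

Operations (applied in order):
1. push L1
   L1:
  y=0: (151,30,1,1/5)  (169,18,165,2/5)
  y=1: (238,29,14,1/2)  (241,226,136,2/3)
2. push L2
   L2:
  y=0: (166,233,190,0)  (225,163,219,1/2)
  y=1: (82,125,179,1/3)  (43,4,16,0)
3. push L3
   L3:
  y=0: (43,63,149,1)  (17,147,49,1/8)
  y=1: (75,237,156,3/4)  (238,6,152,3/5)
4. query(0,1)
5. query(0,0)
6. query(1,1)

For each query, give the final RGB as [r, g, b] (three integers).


at x=0,y=1 over L1,L2,L3:
+L1 (α=1/2) → [119, 29/2, 7]
+L2 (α=1/3) → [320/3, 154/3, 193/3]
+L3 (α=3/4) → [995/12, 2287/12, 1597/12]
rounded: [83, 191, 133]

(0,0) stack=L1,L2,L3; from [0,0,0]:
L1 α=1/5: [151/5, 6, 1/5]
L2 α=0: [151/5, 6, 1/5]
L3 α=1: [43, 63, 149]
= [43, 63, 149]

query (1,1) [L1,L2,L3] — begin 0,0,0
+L1 (α=2/3) → [482/3, 452/3, 272/3]
+L2 (α=0) → [482/3, 452/3, 272/3]
+L3 (α=3/5) → [3106/15, 958/15, 1912/15]
= [207, 64, 127]


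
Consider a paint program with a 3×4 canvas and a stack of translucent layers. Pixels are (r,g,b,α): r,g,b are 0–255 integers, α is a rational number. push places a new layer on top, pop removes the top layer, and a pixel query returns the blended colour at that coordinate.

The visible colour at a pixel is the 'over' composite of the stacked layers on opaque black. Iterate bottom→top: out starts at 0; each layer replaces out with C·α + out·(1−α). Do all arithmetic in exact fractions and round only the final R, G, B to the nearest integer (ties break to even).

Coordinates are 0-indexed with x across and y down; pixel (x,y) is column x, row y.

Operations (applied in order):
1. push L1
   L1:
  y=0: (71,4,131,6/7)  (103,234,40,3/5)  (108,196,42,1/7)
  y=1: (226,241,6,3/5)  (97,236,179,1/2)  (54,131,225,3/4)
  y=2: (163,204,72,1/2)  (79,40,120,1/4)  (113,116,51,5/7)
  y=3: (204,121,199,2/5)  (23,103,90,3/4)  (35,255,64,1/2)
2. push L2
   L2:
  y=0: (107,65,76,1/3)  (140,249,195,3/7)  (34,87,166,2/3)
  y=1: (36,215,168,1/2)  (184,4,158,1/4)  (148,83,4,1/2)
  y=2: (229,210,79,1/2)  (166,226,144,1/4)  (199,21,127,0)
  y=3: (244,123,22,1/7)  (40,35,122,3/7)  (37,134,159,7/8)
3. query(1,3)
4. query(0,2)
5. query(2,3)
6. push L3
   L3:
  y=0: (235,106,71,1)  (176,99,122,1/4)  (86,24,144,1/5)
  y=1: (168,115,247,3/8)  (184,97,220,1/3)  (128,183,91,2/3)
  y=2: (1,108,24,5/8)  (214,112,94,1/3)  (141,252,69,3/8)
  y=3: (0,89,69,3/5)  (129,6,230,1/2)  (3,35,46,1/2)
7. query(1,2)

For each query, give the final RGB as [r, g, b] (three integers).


at x=1,y=3 over L1,L2:
L1 α=3/4: [69/4, 309/4, 135/2]
L2 α=3/7: [27, 414/7, 636/7]
rounded: [27, 59, 91]

query (0,2) [L1,L2] — begin 0,0,0
+L1 (α=1/2) → [163/2, 102, 36]
+L2 (α=1/2) → [621/4, 156, 115/2]
= [155, 156, 58]

(2,3) stack=L1,L2; from [0,0,0]:
+L1 (α=1/2) → [35/2, 255/2, 32]
+L2 (α=7/8) → [553/16, 2131/16, 1145/8]
rounded: [35, 133, 143]

at x=1,y=2 over L1,L2,L3:
+L1 (α=1/4) → [79/4, 10, 30]
+L2 (α=1/4) → [901/16, 64, 117/2]
+L3 (α=1/3) → [871/8, 80, 211/3]
= [109, 80, 70]


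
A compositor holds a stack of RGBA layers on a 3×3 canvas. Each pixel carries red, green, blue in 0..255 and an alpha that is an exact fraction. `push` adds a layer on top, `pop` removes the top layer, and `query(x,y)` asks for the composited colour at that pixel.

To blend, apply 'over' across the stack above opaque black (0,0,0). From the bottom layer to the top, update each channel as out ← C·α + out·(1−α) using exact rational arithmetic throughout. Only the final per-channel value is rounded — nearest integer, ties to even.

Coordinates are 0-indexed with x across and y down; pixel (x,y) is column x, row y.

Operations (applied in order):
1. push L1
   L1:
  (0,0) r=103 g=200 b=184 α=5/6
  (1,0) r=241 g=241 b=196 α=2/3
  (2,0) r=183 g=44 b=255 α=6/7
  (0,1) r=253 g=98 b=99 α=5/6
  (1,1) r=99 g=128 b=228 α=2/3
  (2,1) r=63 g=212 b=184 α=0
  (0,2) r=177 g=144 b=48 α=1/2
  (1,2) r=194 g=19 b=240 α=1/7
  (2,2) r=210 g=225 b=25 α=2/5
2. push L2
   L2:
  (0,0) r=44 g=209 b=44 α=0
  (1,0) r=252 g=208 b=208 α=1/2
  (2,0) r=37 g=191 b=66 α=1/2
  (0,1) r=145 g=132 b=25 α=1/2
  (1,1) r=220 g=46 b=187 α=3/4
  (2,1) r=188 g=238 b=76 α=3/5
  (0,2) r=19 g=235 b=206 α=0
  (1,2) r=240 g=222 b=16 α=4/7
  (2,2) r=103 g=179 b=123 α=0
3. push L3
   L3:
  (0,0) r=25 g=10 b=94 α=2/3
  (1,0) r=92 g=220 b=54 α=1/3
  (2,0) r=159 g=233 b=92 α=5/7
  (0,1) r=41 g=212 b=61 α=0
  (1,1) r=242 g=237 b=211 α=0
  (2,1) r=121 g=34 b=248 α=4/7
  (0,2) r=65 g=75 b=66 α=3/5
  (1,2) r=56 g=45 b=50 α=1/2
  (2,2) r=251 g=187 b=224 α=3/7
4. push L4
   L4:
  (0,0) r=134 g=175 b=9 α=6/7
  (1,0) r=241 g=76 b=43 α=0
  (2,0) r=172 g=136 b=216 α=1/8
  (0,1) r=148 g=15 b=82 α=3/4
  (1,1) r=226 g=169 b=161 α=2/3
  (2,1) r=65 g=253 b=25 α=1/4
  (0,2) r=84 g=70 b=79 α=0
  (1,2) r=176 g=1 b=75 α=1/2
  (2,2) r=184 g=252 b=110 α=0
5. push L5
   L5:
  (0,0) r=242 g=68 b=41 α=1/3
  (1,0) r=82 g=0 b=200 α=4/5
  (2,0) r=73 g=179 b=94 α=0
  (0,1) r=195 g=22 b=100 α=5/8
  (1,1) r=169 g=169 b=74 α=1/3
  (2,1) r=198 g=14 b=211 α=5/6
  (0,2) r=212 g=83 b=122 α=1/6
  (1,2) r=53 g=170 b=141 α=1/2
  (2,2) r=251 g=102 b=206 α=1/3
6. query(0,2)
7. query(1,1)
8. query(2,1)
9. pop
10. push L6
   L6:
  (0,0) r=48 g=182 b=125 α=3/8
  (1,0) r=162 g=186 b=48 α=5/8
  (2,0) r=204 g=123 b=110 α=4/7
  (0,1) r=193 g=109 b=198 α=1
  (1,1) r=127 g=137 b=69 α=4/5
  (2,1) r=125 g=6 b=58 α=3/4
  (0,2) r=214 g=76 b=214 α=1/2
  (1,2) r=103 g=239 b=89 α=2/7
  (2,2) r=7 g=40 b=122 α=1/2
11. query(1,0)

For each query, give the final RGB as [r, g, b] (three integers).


(0,2) stack=L1,L2,L3,L4,L5; from [0,0,0]:
+L1 (α=1/2) → [177/2, 72, 24]
+L2 (α=0) → [177/2, 72, 24]
+L3 (α=3/5) → [372/5, 369/5, 246/5]
+L4 (α=0) → [372/5, 369/5, 246/5]
+L5 (α=1/6) → [292/3, 226/3, 184/3]
rounded: [97, 75, 61]

query (1,1) [L1,L2,L3,L4,L5] — begin 0,0,0
after L1 α=2/3: [66, 256/3, 152]
after L2 α=3/4: [363/2, 335/6, 713/4]
after L3 α=0: [363/2, 335/6, 713/4]
after L4 α=2/3: [1267/6, 2363/18, 667/4]
after L5 α=1/3: [1774/9, 3884/27, 815/6]
→ [197, 144, 136]

(2,1) stack=L1,L2,L3,L4,L5; from [0,0,0]:
L1 α=0: [0, 0, 0]
L2 α=3/5: [564/5, 714/5, 228/5]
L3 α=4/7: [4112/35, 2822/35, 5644/35]
L4 α=1/4: [14611/140, 17321/140, 17807/140]
L5 α=5/6: [153211/840, 27121/840, 55169/280]
= [182, 32, 197]

at x=1,y=0 over L1,L2,L3,L4,L6:
+L1 (α=2/3) → [482/3, 482/3, 392/3]
+L2 (α=1/2) → [619/3, 553/3, 508/3]
+L3 (α=1/3) → [1514/9, 1766/9, 1178/9]
+L4 (α=0) → [1514/9, 1766/9, 1178/9]
+L6 (α=5/8) → [493/3, 1139/6, 949/12]
= [164, 190, 79]


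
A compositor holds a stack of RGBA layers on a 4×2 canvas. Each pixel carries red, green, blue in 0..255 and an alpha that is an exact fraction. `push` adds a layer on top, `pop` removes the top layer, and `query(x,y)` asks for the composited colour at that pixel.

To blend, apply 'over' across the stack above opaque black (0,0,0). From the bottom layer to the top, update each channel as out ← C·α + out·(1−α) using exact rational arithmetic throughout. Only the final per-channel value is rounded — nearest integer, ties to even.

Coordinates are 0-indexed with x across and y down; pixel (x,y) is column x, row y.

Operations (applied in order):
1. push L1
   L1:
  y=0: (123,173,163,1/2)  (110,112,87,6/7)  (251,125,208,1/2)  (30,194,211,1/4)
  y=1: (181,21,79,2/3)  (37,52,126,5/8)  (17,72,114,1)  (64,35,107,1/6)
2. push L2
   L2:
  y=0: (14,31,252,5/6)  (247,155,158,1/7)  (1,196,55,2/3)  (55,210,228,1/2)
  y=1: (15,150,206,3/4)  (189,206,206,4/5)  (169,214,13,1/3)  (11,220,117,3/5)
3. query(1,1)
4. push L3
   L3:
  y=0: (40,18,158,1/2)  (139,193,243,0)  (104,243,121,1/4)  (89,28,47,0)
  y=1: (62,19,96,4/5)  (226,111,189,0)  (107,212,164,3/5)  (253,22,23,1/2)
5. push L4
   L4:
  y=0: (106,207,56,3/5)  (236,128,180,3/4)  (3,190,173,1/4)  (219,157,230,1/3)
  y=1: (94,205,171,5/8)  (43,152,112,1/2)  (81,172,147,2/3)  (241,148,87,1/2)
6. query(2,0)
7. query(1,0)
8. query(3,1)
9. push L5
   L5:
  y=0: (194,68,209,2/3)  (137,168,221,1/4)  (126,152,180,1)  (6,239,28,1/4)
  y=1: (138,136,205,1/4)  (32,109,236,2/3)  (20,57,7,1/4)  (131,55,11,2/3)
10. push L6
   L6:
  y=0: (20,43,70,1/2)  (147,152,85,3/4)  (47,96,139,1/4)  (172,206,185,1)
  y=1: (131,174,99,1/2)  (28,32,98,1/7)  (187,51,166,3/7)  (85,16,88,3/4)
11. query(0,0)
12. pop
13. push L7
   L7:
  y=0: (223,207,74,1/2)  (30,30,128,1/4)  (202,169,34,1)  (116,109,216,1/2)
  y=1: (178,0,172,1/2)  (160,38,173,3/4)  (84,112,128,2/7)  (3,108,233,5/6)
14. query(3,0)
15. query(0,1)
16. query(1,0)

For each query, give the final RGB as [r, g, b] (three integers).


at x=1,y=1 over L1,L2:
L1 α=5/8: [185/8, 65/2, 315/4]
L2 α=4/5: [6233/40, 1713/10, 3611/20]
→ [156, 171, 181]

query (2,0) [L1,L2,L3,L4] — begin 0,0,0
after L1 α=1/2: [251/2, 125/2, 104]
after L2 α=2/3: [85/2, 303/2, 214/3]
after L3 α=1/4: [463/8, 1395/8, 335/4]
after L4 α=1/4: [1413/32, 5705/32, 1697/16]
= [44, 178, 106]

(1,0) stack=L1,L2,L3,L4; from [0,0,0]:
after L1 α=6/7: [660/7, 96, 522/7]
after L2 α=1/7: [5689/49, 731/7, 4238/49]
after L3 α=0: [5689/49, 731/7, 4238/49]
after L4 α=3/4: [40381/196, 3419/28, 15349/98]
→ [206, 122, 157]

at x=3,y=1 over L1,L2,L3,L4:
+L1 (α=1/6) → [32/3, 35/6, 107/6]
+L2 (α=3/5) → [163/15, 403/3, 232/3]
+L3 (α=1/2) → [1979/15, 469/6, 301/6]
+L4 (α=1/2) → [2797/15, 1357/12, 823/12]
→ [186, 113, 69]

query (0,0) [L1,L2,L3,L4,L5,L6] — begin 0,0,0
L1 α=1/2: [123/2, 173/2, 163/2]
L2 α=5/6: [263/12, 161/4, 2683/12]
L3 α=1/2: [743/24, 233/8, 4579/24]
L4 α=3/5: [4559/60, 2717/20, 1319/12]
L5 α=2/3: [27839/180, 5437/60, 6335/36]
L6 α=1/2: [31439/360, 8017/120, 8855/72]
→ [87, 67, 123]

(3,0) stack=L1,L2,L3,L4,L5,L7; from [0,0,0]:
L1 α=1/4: [15/2, 97/2, 211/4]
L2 α=1/2: [125/4, 517/4, 1123/8]
L3 α=0: [125/4, 517/4, 1123/8]
L4 α=1/3: [563/6, 277/2, 681/4]
L5 α=1/4: [575/8, 1309/8, 2155/16]
L7 α=1/2: [1503/16, 2181/16, 5611/32]
rounded: [94, 136, 175]

(0,1) stack=L1,L2,L3,L4,L5,L7; from [0,0,0]:
after L1 α=2/3: [362/3, 14, 158/3]
after L2 α=3/4: [497/12, 116, 503/3]
after L3 α=4/5: [3473/60, 192/5, 331/3]
after L4 α=5/8: [12873/160, 5701/40, 593/4]
after L5 α=1/4: [60699/640, 22543/160, 2599/16]
after L7 α=1/2: [174619/1280, 22543/320, 5351/32]
= [136, 70, 167]

query (1,0) [L1,L2,L3,L4,L5,L7] — begin 0,0,0
+L1 (α=6/7) → [660/7, 96, 522/7]
+L2 (α=1/7) → [5689/49, 731/7, 4238/49]
+L3 (α=0) → [5689/49, 731/7, 4238/49]
+L4 (α=3/4) → [40381/196, 3419/28, 15349/98]
+L5 (α=1/4) → [147995/784, 14961/112, 67705/392]
+L7 (α=1/4) → [467505/3136, 48243/448, 253291/1568]
rounded: [149, 108, 162]


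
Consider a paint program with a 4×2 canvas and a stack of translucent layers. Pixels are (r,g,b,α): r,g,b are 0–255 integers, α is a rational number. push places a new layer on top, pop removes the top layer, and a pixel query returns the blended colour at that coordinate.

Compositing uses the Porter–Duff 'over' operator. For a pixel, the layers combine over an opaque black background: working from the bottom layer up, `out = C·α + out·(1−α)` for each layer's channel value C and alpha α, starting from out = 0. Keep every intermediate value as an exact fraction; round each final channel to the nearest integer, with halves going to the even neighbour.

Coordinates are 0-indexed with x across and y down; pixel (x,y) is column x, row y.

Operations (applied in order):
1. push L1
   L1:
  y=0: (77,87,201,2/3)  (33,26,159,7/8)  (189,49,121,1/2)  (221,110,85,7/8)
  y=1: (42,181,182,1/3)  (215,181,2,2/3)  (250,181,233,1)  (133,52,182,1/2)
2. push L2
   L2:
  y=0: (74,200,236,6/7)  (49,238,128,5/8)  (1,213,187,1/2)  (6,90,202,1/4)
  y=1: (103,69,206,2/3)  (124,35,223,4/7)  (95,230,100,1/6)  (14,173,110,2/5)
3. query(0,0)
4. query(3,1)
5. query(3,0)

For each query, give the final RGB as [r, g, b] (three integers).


at x=0,y=0 over L1,L2:
+L1 (α=2/3) → [154/3, 58, 134]
+L2 (α=6/7) → [1486/21, 1258/7, 1550/7]
= [71, 180, 221]

query (3,1) [L1,L2] — begin 0,0,0
L1 α=1/2: [133/2, 26, 91]
L2 α=2/5: [91/2, 424/5, 493/5]
rounded: [46, 85, 99]

query (3,0) [L1,L2] — begin 0,0,0
L1 α=7/8: [1547/8, 385/4, 595/8]
L2 α=1/4: [4689/32, 1515/16, 3401/32]
= [147, 95, 106]


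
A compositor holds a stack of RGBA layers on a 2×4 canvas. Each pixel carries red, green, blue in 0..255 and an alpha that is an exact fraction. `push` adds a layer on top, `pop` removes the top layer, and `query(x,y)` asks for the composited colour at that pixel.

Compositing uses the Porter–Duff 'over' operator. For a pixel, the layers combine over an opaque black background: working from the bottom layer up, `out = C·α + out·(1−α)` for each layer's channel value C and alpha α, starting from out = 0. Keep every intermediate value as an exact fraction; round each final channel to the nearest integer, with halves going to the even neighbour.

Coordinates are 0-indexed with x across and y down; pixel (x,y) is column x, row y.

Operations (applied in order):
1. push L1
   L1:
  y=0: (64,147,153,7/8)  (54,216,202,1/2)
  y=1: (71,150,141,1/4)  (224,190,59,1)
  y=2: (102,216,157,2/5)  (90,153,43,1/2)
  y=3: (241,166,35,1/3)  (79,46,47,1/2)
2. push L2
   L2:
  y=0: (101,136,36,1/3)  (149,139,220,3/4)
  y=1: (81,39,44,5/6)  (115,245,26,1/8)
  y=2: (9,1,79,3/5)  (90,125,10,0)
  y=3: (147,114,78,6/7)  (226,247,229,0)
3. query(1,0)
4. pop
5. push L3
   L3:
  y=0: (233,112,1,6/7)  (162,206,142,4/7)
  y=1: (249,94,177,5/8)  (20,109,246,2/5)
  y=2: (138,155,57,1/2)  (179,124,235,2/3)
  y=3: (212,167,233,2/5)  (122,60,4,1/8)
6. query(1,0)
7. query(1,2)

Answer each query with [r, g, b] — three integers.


query (1,0) [L1,L2] — begin 0,0,0
+L1 (α=1/2) → [27, 108, 101]
+L2 (α=3/4) → [237/2, 525/4, 761/4]
rounded: [118, 131, 190]

at x=1,y=0 over L1,L3:
after L1 α=1/2: [27, 108, 101]
after L3 α=4/7: [729/7, 164, 871/7]
rounded: [104, 164, 124]

query (1,2) [L1,L3] — begin 0,0,0
+L1 (α=1/2) → [45, 153/2, 43/2]
+L3 (α=2/3) → [403/3, 649/6, 983/6]
= [134, 108, 164]
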